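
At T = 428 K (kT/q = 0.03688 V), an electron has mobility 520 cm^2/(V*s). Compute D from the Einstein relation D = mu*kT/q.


Step 1: D = mu * (kT/q)
Step 2: D = 520 * 0.03688
Step 3: D = 19.18 cm^2/s

19.18


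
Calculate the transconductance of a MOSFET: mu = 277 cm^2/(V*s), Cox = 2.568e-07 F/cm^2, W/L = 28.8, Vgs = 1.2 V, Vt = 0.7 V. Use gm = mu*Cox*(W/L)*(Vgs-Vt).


Step 1: Vov = Vgs - Vt = 1.2 - 0.7 = 0.5 V
Step 2: gm = mu * Cox * (W/L) * Vov
Step 3: gm = 277 * 2.568e-07 * 28.8 * 0.5 = 1.02e-03 S

1.02e-03


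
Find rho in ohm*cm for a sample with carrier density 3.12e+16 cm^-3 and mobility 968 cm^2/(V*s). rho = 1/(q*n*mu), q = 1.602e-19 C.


Step 1: sigma = q * n * mu = 1.602e-19 * 3.12e+16 * 968 = 4.83830e+00 S/cm
Step 2: rho = 1 / sigma = 1 / 4.83830e+00 = 0.2067 ohm*cm

0.2067


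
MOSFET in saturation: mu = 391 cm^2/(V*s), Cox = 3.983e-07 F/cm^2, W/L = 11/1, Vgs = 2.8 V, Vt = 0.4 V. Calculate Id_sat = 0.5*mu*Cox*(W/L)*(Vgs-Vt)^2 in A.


Step 1: Overdrive voltage Vov = Vgs - Vt = 2.8 - 0.4 = 2.4 V
Step 2: W/L = 11/1 = 11
Step 3: Id = 0.5 * 391 * 3.983e-07 * 11 * 2.4^2
Step 4: Id = 4.93e-03 A

4.93e-03


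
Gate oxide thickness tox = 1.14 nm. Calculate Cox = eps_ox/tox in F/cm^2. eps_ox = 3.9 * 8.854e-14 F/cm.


Step 1: eps_ox = 3.9 * 8.854e-14 = 3.45306e-13 F/cm
Step 2: tox in cm = 1.14 nm * 1e-7 = 1.1400e-07 cm
Step 3: Cox = 3.45306e-13 / 1.1400e-07 = 3.03e-06 F/cm^2

3.03e-06


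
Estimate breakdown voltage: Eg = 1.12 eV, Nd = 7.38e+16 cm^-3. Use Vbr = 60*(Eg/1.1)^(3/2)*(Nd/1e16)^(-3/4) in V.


Step 1: Eg/1.1 = 1.12/1.1 = 1.018182
Step 2: (Eg/1.1)^1.5 = 1.018182^1.5 = 1.027397
Step 3: (Nd/1e16)^(-0.75) = (7.38)^(-0.75) = 0.223335
Step 4: Vbr = 60 * 1.027397 * 0.223335 = 13.8 V

13.8


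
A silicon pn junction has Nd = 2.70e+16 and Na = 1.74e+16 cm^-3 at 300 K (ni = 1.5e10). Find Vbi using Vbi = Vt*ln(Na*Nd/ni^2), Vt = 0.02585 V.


Step 1: Compute Na*Nd/ni^2 = 1.74e+16 * 2.70e+16 / (1.5e10)^2 = 2.0880e+12
Step 2: ln(2.0880e+12) = 28.3672
Step 3: Vbi = 0.02585 * 28.3672 = 0.733 V

0.733


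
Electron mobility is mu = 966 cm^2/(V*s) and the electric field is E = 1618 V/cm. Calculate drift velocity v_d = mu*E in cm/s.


Step 1: v_d = mu * E
Step 2: v_d = 966 * 1618 = 1562988
Step 3: v_d = 1.56e+06 cm/s

1.56e+06


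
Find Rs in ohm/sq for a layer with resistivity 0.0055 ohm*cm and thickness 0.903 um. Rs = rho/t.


Step 1: Convert thickness to cm: t = 0.903 um = 9.0300e-05 cm
Step 2: Rs = rho / t = 0.0055 / 9.0300e-05
Step 3: Rs = 60.9 ohm/sq

60.9


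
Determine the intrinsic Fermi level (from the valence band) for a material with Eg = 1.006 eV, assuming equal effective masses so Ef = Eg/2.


Step 1: For an intrinsic semiconductor, the Fermi level sits at midgap.
Step 2: Ef = Eg / 2 = 1.006 / 2 = 0.503 eV

0.503


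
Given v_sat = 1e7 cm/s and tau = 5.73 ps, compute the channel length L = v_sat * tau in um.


Step 1: tau in seconds = 5.73 ps * 1e-12 = 5.7300e-12 s
Step 2: L = v_sat * tau = 1e7 * 5.7300e-12 = 5.7300e-05 cm
Step 3: L in um = 5.7300e-05 * 1e4 = 0.573 um

0.573


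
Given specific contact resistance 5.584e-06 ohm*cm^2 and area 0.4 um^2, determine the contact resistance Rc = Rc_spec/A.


Step 1: Convert area to cm^2: 0.4 um^2 = 4.0000e-09 cm^2
Step 2: Rc = Rc_spec / A = 5.584e-06 / 4.0000e-09
Step 3: Rc = 1.40e+03 ohms

1.40e+03


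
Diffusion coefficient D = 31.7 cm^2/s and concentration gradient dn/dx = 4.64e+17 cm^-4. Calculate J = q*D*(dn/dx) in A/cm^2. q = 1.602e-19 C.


Step 1: J = q * D * (dn/dx)
Step 2: J = 1.602e-19 * 31.7 * 4.64e+17
Step 3: J = 2.36e+00 A/cm^2

2.36e+00


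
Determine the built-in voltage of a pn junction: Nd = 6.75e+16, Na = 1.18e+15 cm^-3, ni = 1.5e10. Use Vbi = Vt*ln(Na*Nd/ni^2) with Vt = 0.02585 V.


Step 1: Compute Na*Nd/ni^2 = 1.18e+15 * 6.75e+16 / (1.5e10)^2 = 3.5400e+11
Step 2: ln(3.5400e+11) = 26.5926
Step 3: Vbi = 0.02585 * 26.5926 = 0.687 V

0.687


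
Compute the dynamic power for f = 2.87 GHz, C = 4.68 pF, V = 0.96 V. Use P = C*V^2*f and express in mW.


Step 1: V^2 = 0.96^2 = 0.9216 V^2
Step 2: P = C*V^2*f = 4.68e-12 F * 0.9216 * 2.87e9 Hz
Step 3: P = 1.237856256e-02 W
Step 4: P = 12.379 mW

12.379


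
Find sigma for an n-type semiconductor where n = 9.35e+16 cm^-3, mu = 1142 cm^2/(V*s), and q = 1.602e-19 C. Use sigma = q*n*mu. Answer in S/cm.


Step 1: sigma = q * n * mu
Step 2: sigma = 1.602e-19 * 9.35e+16 * 1142
Step 3: sigma = 1.711e+01 S/cm

1.711e+01


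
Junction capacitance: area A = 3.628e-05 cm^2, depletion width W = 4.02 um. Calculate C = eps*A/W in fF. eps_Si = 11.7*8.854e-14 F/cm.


Step 1: eps_Si = 11.7 * 8.854e-14 = 1.035918e-12 F/cm
Step 2: W in cm = 4.02 * 1e-4 = 4.02e-04 cm
Step 3: C = 1.035918e-12 * 3.628e-05 / 4.02e-04 = 9.349031e-14 F
Step 4: C = 93.49 fF

93.49


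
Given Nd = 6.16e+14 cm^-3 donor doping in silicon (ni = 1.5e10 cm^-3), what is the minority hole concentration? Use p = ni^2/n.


Step 1: Since Nd >> ni, n ≈ Nd = 6.16e+14 cm^-3
Step 2: p = ni^2 / n = (1.5e10)^2 / 6.16e+14
Step 3: p = 2.25e20 / 6.16e+14 = 3.65e+05 cm^-3

3.65e+05


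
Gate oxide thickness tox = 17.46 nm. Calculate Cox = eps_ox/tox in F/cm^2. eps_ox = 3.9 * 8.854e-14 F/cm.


Step 1: eps_ox = 3.9 * 8.854e-14 = 3.45306e-13 F/cm
Step 2: tox in cm = 17.46 nm * 1e-7 = 1.7460e-06 cm
Step 3: Cox = 3.45306e-13 / 1.7460e-06 = 1.98e-07 F/cm^2

1.98e-07


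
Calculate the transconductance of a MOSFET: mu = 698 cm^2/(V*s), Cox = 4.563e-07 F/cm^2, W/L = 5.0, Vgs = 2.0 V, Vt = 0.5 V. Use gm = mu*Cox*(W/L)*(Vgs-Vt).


Step 1: Vov = Vgs - Vt = 2.0 - 0.5 = 1.5 V
Step 2: gm = mu * Cox * (W/L) * Vov
Step 3: gm = 698 * 4.563e-07 * 5.0 * 1.5 = 2.39e-03 S

2.39e-03


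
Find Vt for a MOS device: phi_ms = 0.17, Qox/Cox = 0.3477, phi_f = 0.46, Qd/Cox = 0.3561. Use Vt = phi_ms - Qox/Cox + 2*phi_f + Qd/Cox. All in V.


Step 1: Vt = phi_ms - Qox/Cox + 2*phi_f + Qd/Cox
Step 2: Vt = 0.17 - 0.3477 + 2*0.46 + 0.3561
Step 3: Vt = 0.17 - 0.3477 + 0.92 + 0.3561
Step 4: Vt = 1.0984 V

1.0984


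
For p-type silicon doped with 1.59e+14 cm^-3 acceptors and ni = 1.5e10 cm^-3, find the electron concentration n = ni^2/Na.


Step 1: Majority hole concentration p ≈ Na = 1.59e+14 cm^-3
Step 2: n = ni^2 / Na = (1.5e10)^2 / 1.59e+14
Step 3: n = 1.42e+06 cm^-3

1.42e+06


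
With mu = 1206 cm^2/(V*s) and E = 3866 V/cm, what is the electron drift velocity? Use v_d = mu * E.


Step 1: v_d = mu * E
Step 2: v_d = 1206 * 3866 = 4662396
Step 3: v_d = 4.66e+06 cm/s

4.66e+06


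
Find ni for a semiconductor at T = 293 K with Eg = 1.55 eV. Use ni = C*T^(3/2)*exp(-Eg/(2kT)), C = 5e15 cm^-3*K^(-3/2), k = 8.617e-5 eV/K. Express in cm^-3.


Step 1: Compute kT = 8.617e-5 * 293 = 0.02524781 eV
Step 2: Exponent = -Eg/(2kT) = -1.55/(2*0.02524781) = -30.69573
Step 3: T^(3/2) = 293^1.5 = 5015.35
Step 4: ni = 5e15 * 5015.35 * exp(-30.69573) = 1.17e+06 cm^-3

1.17e+06


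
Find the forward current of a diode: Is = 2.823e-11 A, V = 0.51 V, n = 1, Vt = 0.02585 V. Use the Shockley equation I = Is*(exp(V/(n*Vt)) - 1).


Step 1: V/(n*Vt) = 0.51/(1*0.02585) = 19.7292
Step 2: exp(19.7292) = 3.7007e+08
Step 3: I = 2.823e-11 * (3.7007e+08 - 1) = 1.04e-02 A

1.04e-02


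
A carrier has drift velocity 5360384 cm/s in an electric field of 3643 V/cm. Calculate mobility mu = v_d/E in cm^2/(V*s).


Step 1: mu = v_d / E
Step 2: mu = 5360384 / 3643
Step 3: mu = 1471.42 cm^2/(V*s)

1471.42


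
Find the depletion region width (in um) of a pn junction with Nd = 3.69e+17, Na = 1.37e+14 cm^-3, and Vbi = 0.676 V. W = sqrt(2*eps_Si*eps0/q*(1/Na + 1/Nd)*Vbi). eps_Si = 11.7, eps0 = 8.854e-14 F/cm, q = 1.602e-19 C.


Step 1: 1/Na + 1/Nd = 1/1.37e+14 + 1/3.69e+17 = 7.30198e-15
Step 2: 2*eps*eps0/q = 2*11.7*8.854e-14/1.602e-19 = 1.293281e+07
Step 3: W^2 = 1.293281e+07 * 7.30198e-15 * 0.676 = 6.38381e-08
Step 4: W = sqrt(6.38381e-08) = 2.527e-04 cm = 2.527 um

2.527


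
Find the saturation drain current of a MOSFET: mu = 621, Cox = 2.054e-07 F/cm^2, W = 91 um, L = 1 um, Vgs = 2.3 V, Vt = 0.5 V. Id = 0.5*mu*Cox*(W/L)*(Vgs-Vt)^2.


Step 1: Overdrive voltage Vov = Vgs - Vt = 2.3 - 0.5 = 1.8 V
Step 2: W/L = 91/1 = 91
Step 3: Id = 0.5 * 621 * 2.054e-07 * 91 * 1.8^2
Step 4: Id = 1.88e-02 A

1.88e-02


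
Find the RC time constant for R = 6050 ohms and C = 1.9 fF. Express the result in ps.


Step 1: tau = R * C
Step 2: tau = 6050 * 1.9 fF = 6050 * 1.9e-15 F
Step 3: tau = 1.1495e-11 s = 11.495 ps

11.495


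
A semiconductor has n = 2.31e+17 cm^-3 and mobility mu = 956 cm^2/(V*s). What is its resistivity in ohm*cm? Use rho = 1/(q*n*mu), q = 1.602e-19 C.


Step 1: sigma = q * n * mu = 1.602e-19 * 2.31e+17 * 956 = 3.53779e+01 S/cm
Step 2: rho = 1 / sigma = 1 / 3.53779e+01 = 0.02827 ohm*cm

0.02827


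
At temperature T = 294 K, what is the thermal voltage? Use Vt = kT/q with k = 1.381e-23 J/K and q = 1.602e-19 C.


Step 1: kT = 1.381e-23 * 294 = 4.06014e-21 J
Step 2: Vt = kT/q = 4.06014e-21 / 1.602e-19
Step 3: Vt = 0.02534 V

0.02534


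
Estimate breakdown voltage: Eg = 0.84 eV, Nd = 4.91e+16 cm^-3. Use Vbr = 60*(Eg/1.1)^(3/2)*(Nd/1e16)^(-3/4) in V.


Step 1: Eg/1.1 = 0.84/1.1 = 0.763636
Step 2: (Eg/1.1)^1.5 = 0.763636^1.5 = 0.667313
Step 3: (Nd/1e16)^(-0.75) = (4.91)^(-0.75) = 0.303172
Step 4: Vbr = 60 * 0.667313 * 0.303172 = 12.1 V

12.1


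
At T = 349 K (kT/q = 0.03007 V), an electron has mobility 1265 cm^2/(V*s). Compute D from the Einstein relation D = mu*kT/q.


Step 1: D = mu * (kT/q)
Step 2: D = 1265 * 0.03007
Step 3: D = 38.04 cm^2/s

38.04


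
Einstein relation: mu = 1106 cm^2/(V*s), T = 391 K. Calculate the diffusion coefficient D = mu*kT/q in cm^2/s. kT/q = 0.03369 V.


Step 1: D = mu * (kT/q)
Step 2: D = 1106 * 0.03369
Step 3: D = 37.26 cm^2/s

37.26


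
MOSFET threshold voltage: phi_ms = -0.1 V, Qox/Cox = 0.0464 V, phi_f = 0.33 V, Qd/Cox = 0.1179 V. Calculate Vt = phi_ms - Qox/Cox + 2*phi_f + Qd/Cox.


Step 1: Vt = phi_ms - Qox/Cox + 2*phi_f + Qd/Cox
Step 2: Vt = -0.1 - 0.0464 + 2*0.33 + 0.1179
Step 3: Vt = -0.1 - 0.0464 + 0.66 + 0.1179
Step 4: Vt = 0.6315 V

0.6315


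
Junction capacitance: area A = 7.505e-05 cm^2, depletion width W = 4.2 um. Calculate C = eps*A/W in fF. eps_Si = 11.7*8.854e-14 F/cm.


Step 1: eps_Si = 11.7 * 8.854e-14 = 1.035918e-12 F/cm
Step 2: W in cm = 4.2 * 1e-4 = 4.20e-04 cm
Step 3: C = 1.035918e-12 * 7.505e-05 / 4.20e-04 = 1.851087e-13 F
Step 4: C = 185.11 fF

185.11


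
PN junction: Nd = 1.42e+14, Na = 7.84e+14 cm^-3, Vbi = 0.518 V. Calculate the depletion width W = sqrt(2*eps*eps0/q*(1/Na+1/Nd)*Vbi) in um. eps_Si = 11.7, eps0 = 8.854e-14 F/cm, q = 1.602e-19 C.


Step 1: 1/Na + 1/Nd = 1/7.84e+14 + 1/1.42e+14 = 8.31776e-15
Step 2: 2*eps*eps0/q = 2*11.7*8.854e-14/1.602e-19 = 1.293281e+07
Step 3: W^2 = 1.293281e+07 * 8.31776e-15 * 0.518 = 5.57223e-08
Step 4: W = sqrt(5.57223e-08) = 2.361e-04 cm = 2.361 um

2.361


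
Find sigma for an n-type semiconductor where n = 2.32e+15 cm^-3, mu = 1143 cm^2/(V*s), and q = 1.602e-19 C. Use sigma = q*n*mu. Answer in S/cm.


Step 1: sigma = q * n * mu
Step 2: sigma = 1.602e-19 * 2.32e+15 * 1143
Step 3: sigma = 4.248e-01 S/cm

4.248e-01


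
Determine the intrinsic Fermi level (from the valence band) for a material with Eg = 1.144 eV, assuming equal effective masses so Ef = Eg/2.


Step 1: For an intrinsic semiconductor, the Fermi level sits at midgap.
Step 2: Ef = Eg / 2 = 1.144 / 2 = 0.572 eV

0.572


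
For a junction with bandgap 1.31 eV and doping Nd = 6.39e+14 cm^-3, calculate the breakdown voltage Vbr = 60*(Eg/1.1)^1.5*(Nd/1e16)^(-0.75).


Step 1: Eg/1.1 = 1.31/1.1 = 1.190909
Step 2: (Eg/1.1)^1.5 = 1.190909^1.5 = 1.299624
Step 3: (Nd/1e16)^(-0.75) = (0.0639)^(-0.75) = 7.868181
Step 4: Vbr = 60 * 1.299624 * 7.868181 = 613.5 V

613.5


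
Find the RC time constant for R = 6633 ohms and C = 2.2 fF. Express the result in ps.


Step 1: tau = R * C
Step 2: tau = 6633 * 2.2 fF = 6633 * 2.2e-15 F
Step 3: tau = 1.45926e-11 s = 14.5926 ps

14.5926


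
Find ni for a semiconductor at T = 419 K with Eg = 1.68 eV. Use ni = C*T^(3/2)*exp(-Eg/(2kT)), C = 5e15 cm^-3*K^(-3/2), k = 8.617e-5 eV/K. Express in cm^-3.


Step 1: Compute kT = 8.617e-5 * 419 = 0.03610523 eV
Step 2: Exponent = -Eg/(2kT) = -1.68/(2*0.03610523) = -23.26533
Step 3: T^(3/2) = 419^1.5 = 8576.72
Step 4: ni = 5e15 * 8576.72 * exp(-23.26533) = 3.38e+09 cm^-3

3.38e+09


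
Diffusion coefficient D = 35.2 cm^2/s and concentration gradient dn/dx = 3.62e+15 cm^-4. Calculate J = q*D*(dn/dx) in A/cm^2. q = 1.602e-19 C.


Step 1: J = q * D * (dn/dx)
Step 2: J = 1.602e-19 * 35.2 * 3.62e+15
Step 3: J = 2.04e-02 A/cm^2

2.04e-02


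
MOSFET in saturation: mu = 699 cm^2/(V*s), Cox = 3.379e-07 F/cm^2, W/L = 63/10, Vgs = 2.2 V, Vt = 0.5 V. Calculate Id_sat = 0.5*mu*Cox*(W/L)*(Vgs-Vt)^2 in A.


Step 1: Overdrive voltage Vov = Vgs - Vt = 2.2 - 0.5 = 1.7 V
Step 2: W/L = 63/10 = 6.3
Step 3: Id = 0.5 * 699 * 3.379e-07 * 6.3 * 1.7^2
Step 4: Id = 2.15e-03 A

2.15e-03


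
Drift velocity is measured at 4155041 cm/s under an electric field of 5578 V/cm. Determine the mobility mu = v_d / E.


Step 1: mu = v_d / E
Step 2: mu = 4155041 / 5578
Step 3: mu = 744.9 cm^2/(V*s)

744.9


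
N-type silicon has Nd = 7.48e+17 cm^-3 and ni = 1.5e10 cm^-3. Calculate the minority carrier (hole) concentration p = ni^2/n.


Step 1: Since Nd >> ni, n ≈ Nd = 7.48e+17 cm^-3
Step 2: p = ni^2 / n = (1.5e10)^2 / 7.48e+17
Step 3: p = 2.25e20 / 7.48e+17 = 3.01e+02 cm^-3

3.01e+02


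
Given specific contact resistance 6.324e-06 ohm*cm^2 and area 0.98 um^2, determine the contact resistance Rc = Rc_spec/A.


Step 1: Convert area to cm^2: 0.98 um^2 = 9.8000e-09 cm^2
Step 2: Rc = Rc_spec / A = 6.324e-06 / 9.8000e-09
Step 3: Rc = 6.45e+02 ohms

6.45e+02


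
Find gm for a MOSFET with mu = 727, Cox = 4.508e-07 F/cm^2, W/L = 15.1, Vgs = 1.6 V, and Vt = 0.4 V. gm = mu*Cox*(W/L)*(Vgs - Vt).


Step 1: Vov = Vgs - Vt = 1.6 - 0.4 = 1.2 V
Step 2: gm = mu * Cox * (W/L) * Vov
Step 3: gm = 727 * 4.508e-07 * 15.1 * 1.2 = 5.94e-03 S

5.94e-03


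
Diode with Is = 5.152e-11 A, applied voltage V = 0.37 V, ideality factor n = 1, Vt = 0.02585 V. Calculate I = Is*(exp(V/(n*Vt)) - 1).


Step 1: V/(n*Vt) = 0.37/(1*0.02585) = 14.3133
Step 2: exp(14.3133) = 1.6451e+06
Step 3: I = 5.152e-11 * (1.6451e+06 - 1) = 8.48e-05 A

8.48e-05


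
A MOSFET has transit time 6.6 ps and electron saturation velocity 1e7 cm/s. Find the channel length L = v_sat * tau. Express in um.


Step 1: tau in seconds = 6.6 ps * 1e-12 = 6.6000e-12 s
Step 2: L = v_sat * tau = 1e7 * 6.6000e-12 = 6.6000e-05 cm
Step 3: L in um = 6.6000e-05 * 1e4 = 0.66 um

0.66


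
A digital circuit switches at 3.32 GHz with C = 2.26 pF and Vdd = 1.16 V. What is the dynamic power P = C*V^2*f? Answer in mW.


Step 1: V^2 = 1.16^2 = 1.3456 V^2
Step 2: P = C*V^2*f = 2.26e-12 F * 1.3456 * 3.32e9 Hz
Step 3: P = 1.009630592e-02 W
Step 4: P = 10.096 mW

10.096


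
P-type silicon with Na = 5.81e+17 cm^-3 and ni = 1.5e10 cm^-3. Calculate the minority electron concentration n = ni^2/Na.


Step 1: Majority hole concentration p ≈ Na = 5.81e+17 cm^-3
Step 2: n = ni^2 / Na = (1.5e10)^2 / 5.81e+17
Step 3: n = 3.87e+02 cm^-3

3.87e+02


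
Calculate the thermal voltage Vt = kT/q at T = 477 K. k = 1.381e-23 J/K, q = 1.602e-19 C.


Step 1: kT = 1.381e-23 * 477 = 6.58737e-21 J
Step 2: Vt = kT/q = 6.58737e-21 / 1.602e-19
Step 3: Vt = 0.04112 V

0.04112


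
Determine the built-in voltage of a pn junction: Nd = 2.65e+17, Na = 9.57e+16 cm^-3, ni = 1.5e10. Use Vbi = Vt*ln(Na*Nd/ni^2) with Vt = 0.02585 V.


Step 1: Compute Na*Nd/ni^2 = 9.57e+16 * 2.65e+17 / (1.5e10)^2 = 1.1271e+14
Step 2: ln(1.1271e+14) = 32.3558
Step 3: Vbi = 0.02585 * 32.3558 = 0.836 V

0.836


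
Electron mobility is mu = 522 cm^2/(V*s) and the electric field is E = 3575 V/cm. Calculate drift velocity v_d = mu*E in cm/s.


Step 1: v_d = mu * E
Step 2: v_d = 522 * 3575 = 1866150
Step 3: v_d = 1.87e+06 cm/s

1.87e+06


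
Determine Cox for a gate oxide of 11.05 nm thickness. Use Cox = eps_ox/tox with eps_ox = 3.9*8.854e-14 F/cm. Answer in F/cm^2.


Step 1: eps_ox = 3.9 * 8.854e-14 = 3.45306e-13 F/cm
Step 2: tox in cm = 11.05 nm * 1e-7 = 1.1050e-06 cm
Step 3: Cox = 3.45306e-13 / 1.1050e-06 = 3.12e-07 F/cm^2

3.12e-07


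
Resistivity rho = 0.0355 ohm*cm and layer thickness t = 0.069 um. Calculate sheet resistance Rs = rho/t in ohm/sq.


Step 1: Convert thickness to cm: t = 0.069 um = 6.9000e-06 cm
Step 2: Rs = rho / t = 0.0355 / 6.9000e-06
Step 3: Rs = 5144.9 ohm/sq

5144.9


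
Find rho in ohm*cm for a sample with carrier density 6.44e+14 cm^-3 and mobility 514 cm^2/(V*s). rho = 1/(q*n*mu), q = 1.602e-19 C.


Step 1: sigma = q * n * mu = 1.602e-19 * 6.44e+14 * 514 = 5.30288e-02 S/cm
Step 2: rho = 1 / sigma = 1 / 5.30288e-02 = 18.86 ohm*cm

18.86


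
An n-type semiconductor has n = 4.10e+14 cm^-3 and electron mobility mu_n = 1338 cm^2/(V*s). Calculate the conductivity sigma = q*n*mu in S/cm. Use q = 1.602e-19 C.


Step 1: sigma = q * n * mu
Step 2: sigma = 1.602e-19 * 4.10e+14 * 1338
Step 3: sigma = 8.788e-02 S/cm

8.788e-02


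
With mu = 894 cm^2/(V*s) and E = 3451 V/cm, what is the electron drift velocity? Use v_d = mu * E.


Step 1: v_d = mu * E
Step 2: v_d = 894 * 3451 = 3085194
Step 3: v_d = 3.09e+06 cm/s

3.09e+06


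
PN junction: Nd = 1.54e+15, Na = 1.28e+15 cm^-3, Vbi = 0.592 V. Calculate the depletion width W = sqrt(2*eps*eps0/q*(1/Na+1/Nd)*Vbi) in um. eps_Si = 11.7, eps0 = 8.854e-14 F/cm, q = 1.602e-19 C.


Step 1: 1/Na + 1/Nd = 1/1.28e+15 + 1/1.54e+15 = 1.43060e-15
Step 2: 2*eps*eps0/q = 2*11.7*8.854e-14/1.602e-19 = 1.293281e+07
Step 3: W^2 = 1.293281e+07 * 1.43060e-15 * 0.592 = 1.09530e-08
Step 4: W = sqrt(1.09530e-08) = 1.047e-04 cm = 1.047 um

1.047


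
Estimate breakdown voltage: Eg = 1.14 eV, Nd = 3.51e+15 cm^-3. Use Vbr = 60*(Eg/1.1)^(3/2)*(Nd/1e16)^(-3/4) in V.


Step 1: Eg/1.1 = 1.14/1.1 = 1.036364
Step 2: (Eg/1.1)^1.5 = 1.036364^1.5 = 1.055039
Step 3: (Nd/1e16)^(-0.75) = (0.351)^(-0.75) = 2.192904
Step 4: Vbr = 60 * 1.055039 * 2.192904 = 138.8 V

138.8


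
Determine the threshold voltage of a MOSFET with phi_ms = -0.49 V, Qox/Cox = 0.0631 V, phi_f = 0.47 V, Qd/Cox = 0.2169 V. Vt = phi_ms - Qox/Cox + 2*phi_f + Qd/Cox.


Step 1: Vt = phi_ms - Qox/Cox + 2*phi_f + Qd/Cox
Step 2: Vt = -0.49 - 0.0631 + 2*0.47 + 0.2169
Step 3: Vt = -0.49 - 0.0631 + 0.94 + 0.2169
Step 4: Vt = 0.6038 V

0.6038


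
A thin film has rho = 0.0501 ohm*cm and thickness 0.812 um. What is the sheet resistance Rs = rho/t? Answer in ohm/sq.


Step 1: Convert thickness to cm: t = 0.812 um = 8.1200e-05 cm
Step 2: Rs = rho / t = 0.0501 / 8.1200e-05
Step 3: Rs = 617.0 ohm/sq

617.0


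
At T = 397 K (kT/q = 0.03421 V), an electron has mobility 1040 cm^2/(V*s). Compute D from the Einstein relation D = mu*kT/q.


Step 1: D = mu * (kT/q)
Step 2: D = 1040 * 0.03421
Step 3: D = 35.58 cm^2/s

35.58


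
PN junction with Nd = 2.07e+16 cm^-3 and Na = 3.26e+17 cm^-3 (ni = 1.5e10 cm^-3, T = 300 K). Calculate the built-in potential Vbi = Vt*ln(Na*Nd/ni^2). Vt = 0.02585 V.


Step 1: Compute Na*Nd/ni^2 = 3.26e+17 * 2.07e+16 / (1.5e10)^2 = 2.9992e+13
Step 2: ln(2.9992e+13) = 31.0320
Step 3: Vbi = 0.02585 * 31.0320 = 0.802 V

0.802


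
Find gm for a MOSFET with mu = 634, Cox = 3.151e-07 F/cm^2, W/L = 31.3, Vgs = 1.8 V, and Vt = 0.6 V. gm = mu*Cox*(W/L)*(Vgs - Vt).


Step 1: Vov = Vgs - Vt = 1.8 - 0.6 = 1.2 V
Step 2: gm = mu * Cox * (W/L) * Vov
Step 3: gm = 634 * 3.151e-07 * 31.3 * 1.2 = 7.50e-03 S

7.50e-03


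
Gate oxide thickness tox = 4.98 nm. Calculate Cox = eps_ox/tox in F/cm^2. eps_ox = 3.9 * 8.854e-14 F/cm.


Step 1: eps_ox = 3.9 * 8.854e-14 = 3.45306e-13 F/cm
Step 2: tox in cm = 4.98 nm * 1e-7 = 4.9800e-07 cm
Step 3: Cox = 3.45306e-13 / 4.9800e-07 = 6.93e-07 F/cm^2

6.93e-07


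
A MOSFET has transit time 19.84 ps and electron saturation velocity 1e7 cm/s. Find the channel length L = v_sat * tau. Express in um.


Step 1: tau in seconds = 19.84 ps * 1e-12 = 1.9840e-11 s
Step 2: L = v_sat * tau = 1e7 * 1.9840e-11 = 1.9840e-04 cm
Step 3: L in um = 1.9840e-04 * 1e4 = 1.984 um

1.984


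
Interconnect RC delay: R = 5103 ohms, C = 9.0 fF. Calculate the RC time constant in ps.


Step 1: tau = R * C
Step 2: tau = 5103 * 9.0 fF = 5103 * 9.0e-15 F
Step 3: tau = 4.5927e-11 s = 45.927 ps

45.927


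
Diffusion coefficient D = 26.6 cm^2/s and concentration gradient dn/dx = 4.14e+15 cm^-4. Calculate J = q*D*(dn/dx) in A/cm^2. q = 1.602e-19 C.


Step 1: J = q * D * (dn/dx)
Step 2: J = 1.602e-19 * 26.6 * 4.14e+15
Step 3: J = 1.76e-02 A/cm^2

1.76e-02


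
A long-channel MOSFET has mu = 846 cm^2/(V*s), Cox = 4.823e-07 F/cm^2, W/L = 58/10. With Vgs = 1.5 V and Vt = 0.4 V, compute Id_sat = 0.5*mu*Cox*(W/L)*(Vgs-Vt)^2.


Step 1: Overdrive voltage Vov = Vgs - Vt = 1.5 - 0.4 = 1.1 V
Step 2: W/L = 58/10 = 5.8
Step 3: Id = 0.5 * 846 * 4.823e-07 * 5.8 * 1.1^2
Step 4: Id = 1.43e-03 A

1.43e-03


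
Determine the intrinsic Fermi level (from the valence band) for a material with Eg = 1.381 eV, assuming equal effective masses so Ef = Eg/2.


Step 1: For an intrinsic semiconductor, the Fermi level sits at midgap.
Step 2: Ef = Eg / 2 = 1.381 / 2 = 0.6905 eV

0.6905


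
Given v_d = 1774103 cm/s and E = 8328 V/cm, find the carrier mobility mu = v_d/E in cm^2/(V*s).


Step 1: mu = v_d / E
Step 2: mu = 1774103 / 8328
Step 3: mu = 213.03 cm^2/(V*s)

213.03


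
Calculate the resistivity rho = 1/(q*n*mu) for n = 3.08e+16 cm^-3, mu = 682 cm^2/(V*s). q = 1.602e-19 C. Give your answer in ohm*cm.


Step 1: sigma = q * n * mu = 1.602e-19 * 3.08e+16 * 682 = 3.36510e+00 S/cm
Step 2: rho = 1 / sigma = 1 / 3.36510e+00 = 0.2972 ohm*cm

0.2972


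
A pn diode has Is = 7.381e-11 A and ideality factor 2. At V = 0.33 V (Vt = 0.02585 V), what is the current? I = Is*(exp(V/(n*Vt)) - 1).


Step 1: V/(n*Vt) = 0.33/(2*0.02585) = 6.3830
Step 2: exp(6.3830) = 5.9170e+02
Step 3: I = 7.381e-11 * (5.9170e+02 - 1) = 4.36e-08 A

4.36e-08


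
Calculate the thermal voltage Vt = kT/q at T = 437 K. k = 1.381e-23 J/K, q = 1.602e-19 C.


Step 1: kT = 1.381e-23 * 437 = 6.03497e-21 J
Step 2: Vt = kT/q = 6.03497e-21 / 1.602e-19
Step 3: Vt = 0.03767 V

0.03767


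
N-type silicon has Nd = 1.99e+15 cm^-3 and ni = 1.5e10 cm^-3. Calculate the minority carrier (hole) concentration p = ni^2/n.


Step 1: Since Nd >> ni, n ≈ Nd = 1.99e+15 cm^-3
Step 2: p = ni^2 / n = (1.5e10)^2 / 1.99e+15
Step 3: p = 2.25e20 / 1.99e+15 = 1.13e+05 cm^-3

1.13e+05


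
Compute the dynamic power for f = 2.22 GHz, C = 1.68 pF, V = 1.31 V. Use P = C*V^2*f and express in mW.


Step 1: V^2 = 1.31^2 = 1.7161 V^2
Step 2: P = C*V^2*f = 1.68e-12 F * 1.7161 * 2.22e9 Hz
Step 3: P = 6.40036656e-03 W
Step 4: P = 6.4 mW

6.4


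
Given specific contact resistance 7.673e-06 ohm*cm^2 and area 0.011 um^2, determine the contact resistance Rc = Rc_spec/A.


Step 1: Convert area to cm^2: 0.011 um^2 = 1.1000e-10 cm^2
Step 2: Rc = Rc_spec / A = 7.673e-06 / 1.1000e-10
Step 3: Rc = 6.98e+04 ohms

6.98e+04


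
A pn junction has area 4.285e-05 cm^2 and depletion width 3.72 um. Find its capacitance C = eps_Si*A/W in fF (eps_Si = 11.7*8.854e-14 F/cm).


Step 1: eps_Si = 11.7 * 8.854e-14 = 1.035918e-12 F/cm
Step 2: W in cm = 3.72 * 1e-4 = 3.72e-04 cm
Step 3: C = 1.035918e-12 * 4.285e-05 / 3.72e-04 = 1.193255e-13 F
Step 4: C = 119.33 fF

119.33


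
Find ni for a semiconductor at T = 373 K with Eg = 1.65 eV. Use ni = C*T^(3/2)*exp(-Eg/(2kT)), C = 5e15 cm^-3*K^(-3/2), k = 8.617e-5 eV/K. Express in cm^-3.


Step 1: Compute kT = 8.617e-5 * 373 = 0.03214141 eV
Step 2: Exponent = -Eg/(2kT) = -1.65/(2*0.03214141) = -25.66782
Step 3: T^(3/2) = 373^1.5 = 7203.83
Step 4: ni = 5e15 * 7203.83 * exp(-25.66782) = 2.57e+08 cm^-3

2.57e+08


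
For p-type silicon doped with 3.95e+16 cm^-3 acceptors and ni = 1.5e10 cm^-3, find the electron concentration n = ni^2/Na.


Step 1: Majority hole concentration p ≈ Na = 3.95e+16 cm^-3
Step 2: n = ni^2 / Na = (1.5e10)^2 / 3.95e+16
Step 3: n = 5.70e+03 cm^-3

5.70e+03


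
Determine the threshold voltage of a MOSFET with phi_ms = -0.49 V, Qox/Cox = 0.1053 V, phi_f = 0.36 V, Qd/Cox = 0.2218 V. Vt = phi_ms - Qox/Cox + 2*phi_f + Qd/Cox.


Step 1: Vt = phi_ms - Qox/Cox + 2*phi_f + Qd/Cox
Step 2: Vt = -0.49 - 0.1053 + 2*0.36 + 0.2218
Step 3: Vt = -0.49 - 0.1053 + 0.72 + 0.2218
Step 4: Vt = 0.3465 V

0.3465


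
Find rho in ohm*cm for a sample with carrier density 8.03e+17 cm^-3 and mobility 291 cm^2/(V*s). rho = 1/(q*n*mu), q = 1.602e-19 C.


Step 1: sigma = q * n * mu = 1.602e-19 * 8.03e+17 * 291 = 3.74344e+01 S/cm
Step 2: rho = 1 / sigma = 1 / 3.74344e+01 = 0.02671 ohm*cm

0.02671


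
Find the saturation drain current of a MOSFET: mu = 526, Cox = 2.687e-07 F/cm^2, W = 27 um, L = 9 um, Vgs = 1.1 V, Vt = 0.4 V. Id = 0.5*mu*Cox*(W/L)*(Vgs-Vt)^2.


Step 1: Overdrive voltage Vov = Vgs - Vt = 1.1 - 0.4 = 0.7 V
Step 2: W/L = 27/9 = 3
Step 3: Id = 0.5 * 526 * 2.687e-07 * 3 * 0.7^2
Step 4: Id = 1.04e-04 A

1.04e-04


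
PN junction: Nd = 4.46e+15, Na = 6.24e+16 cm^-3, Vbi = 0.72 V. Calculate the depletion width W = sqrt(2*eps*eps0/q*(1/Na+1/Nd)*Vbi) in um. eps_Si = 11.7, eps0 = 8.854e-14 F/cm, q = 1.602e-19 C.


Step 1: 1/Na + 1/Nd = 1/6.24e+16 + 1/4.46e+15 = 2.40241e-16
Step 2: 2*eps*eps0/q = 2*11.7*8.854e-14/1.602e-19 = 1.293281e+07
Step 3: W^2 = 1.293281e+07 * 2.40241e-16 * 0.72 = 2.23703e-09
Step 4: W = sqrt(2.23703e-09) = 4.730e-05 cm = 0.473 um

0.473


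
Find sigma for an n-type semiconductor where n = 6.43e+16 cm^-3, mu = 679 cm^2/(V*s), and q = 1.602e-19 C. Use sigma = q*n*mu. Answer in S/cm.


Step 1: sigma = q * n * mu
Step 2: sigma = 1.602e-19 * 6.43e+16 * 679
Step 3: sigma = 6.994e+00 S/cm

6.994e+00


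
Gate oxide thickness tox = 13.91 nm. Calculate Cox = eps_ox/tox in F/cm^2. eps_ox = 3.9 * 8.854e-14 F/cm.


Step 1: eps_ox = 3.9 * 8.854e-14 = 3.45306e-13 F/cm
Step 2: tox in cm = 13.91 nm * 1e-7 = 1.3910e-06 cm
Step 3: Cox = 3.45306e-13 / 1.3910e-06 = 2.48e-07 F/cm^2

2.48e-07


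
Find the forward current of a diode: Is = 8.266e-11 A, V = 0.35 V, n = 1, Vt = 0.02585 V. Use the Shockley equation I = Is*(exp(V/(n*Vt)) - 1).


Step 1: V/(n*Vt) = 0.35/(1*0.02585) = 13.5397
Step 2: exp(13.5397) = 7.5896e+05
Step 3: I = 8.266e-11 * (7.5896e+05 - 1) = 6.27e-05 A

6.27e-05


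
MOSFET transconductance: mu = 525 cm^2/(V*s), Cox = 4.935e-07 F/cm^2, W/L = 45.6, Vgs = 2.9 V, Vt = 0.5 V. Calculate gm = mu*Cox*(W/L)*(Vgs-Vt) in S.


Step 1: Vov = Vgs - Vt = 2.9 - 0.5 = 2.4 V
Step 2: gm = mu * Cox * (W/L) * Vov
Step 3: gm = 525 * 4.935e-07 * 45.6 * 2.4 = 2.84e-02 S

2.84e-02


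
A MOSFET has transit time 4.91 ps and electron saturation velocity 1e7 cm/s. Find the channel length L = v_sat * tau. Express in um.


Step 1: tau in seconds = 4.91 ps * 1e-12 = 4.9100e-12 s
Step 2: L = v_sat * tau = 1e7 * 4.9100e-12 = 4.9100e-05 cm
Step 3: L in um = 4.9100e-05 * 1e4 = 0.491 um

0.491


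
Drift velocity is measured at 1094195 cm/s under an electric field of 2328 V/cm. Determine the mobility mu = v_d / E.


Step 1: mu = v_d / E
Step 2: mu = 1094195 / 2328
Step 3: mu = 470.02 cm^2/(V*s)

470.02


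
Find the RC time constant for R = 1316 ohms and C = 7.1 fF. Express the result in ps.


Step 1: tau = R * C
Step 2: tau = 1316 * 7.1 fF = 1316 * 7.1e-15 F
Step 3: tau = 9.3436e-12 s = 9.3436 ps

9.3436


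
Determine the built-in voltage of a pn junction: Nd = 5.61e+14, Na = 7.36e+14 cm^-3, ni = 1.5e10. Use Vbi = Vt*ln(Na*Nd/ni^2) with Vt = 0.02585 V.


Step 1: Compute Na*Nd/ni^2 = 7.36e+14 * 5.61e+14 / (1.5e10)^2 = 1.8351e+09
Step 2: ln(1.8351e+09) = 21.3304
Step 3: Vbi = 0.02585 * 21.3304 = 0.551 V

0.551


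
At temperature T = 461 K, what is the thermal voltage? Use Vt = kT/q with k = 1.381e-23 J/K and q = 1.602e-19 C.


Step 1: kT = 1.381e-23 * 461 = 6.36641e-21 J
Step 2: Vt = kT/q = 6.36641e-21 / 1.602e-19
Step 3: Vt = 0.03974 V

0.03974


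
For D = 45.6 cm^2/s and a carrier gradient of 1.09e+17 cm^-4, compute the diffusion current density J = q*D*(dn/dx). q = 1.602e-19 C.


Step 1: J = q * D * (dn/dx)
Step 2: J = 1.602e-19 * 45.6 * 1.09e+17
Step 3: J = 7.96e-01 A/cm^2

7.96e-01


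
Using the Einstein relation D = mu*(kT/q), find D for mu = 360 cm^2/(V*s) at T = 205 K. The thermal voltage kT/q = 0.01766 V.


Step 1: D = mu * (kT/q)
Step 2: D = 360 * 0.01766
Step 3: D = 6.36 cm^2/s

6.36


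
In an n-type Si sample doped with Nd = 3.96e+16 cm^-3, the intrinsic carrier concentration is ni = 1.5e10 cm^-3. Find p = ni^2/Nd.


Step 1: Since Nd >> ni, n ≈ Nd = 3.96e+16 cm^-3
Step 2: p = ni^2 / n = (1.5e10)^2 / 3.96e+16
Step 3: p = 2.25e20 / 3.96e+16 = 5.68e+03 cm^-3

5.68e+03


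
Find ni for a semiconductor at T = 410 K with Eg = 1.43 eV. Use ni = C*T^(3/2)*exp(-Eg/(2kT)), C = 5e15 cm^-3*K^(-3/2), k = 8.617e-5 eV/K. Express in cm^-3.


Step 1: Compute kT = 8.617e-5 * 410 = 0.0353297 eV
Step 2: Exponent = -Eg/(2kT) = -1.43/(2*0.0353297) = -20.23793
Step 3: T^(3/2) = 410^1.5 = 8301.87
Step 4: ni = 5e15 * 8301.87 * exp(-20.23793) = 6.74e+10 cm^-3

6.74e+10


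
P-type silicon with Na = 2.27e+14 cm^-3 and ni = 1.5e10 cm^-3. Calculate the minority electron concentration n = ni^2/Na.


Step 1: Majority hole concentration p ≈ Na = 2.27e+14 cm^-3
Step 2: n = ni^2 / Na = (1.5e10)^2 / 2.27e+14
Step 3: n = 9.91e+05 cm^-3

9.91e+05


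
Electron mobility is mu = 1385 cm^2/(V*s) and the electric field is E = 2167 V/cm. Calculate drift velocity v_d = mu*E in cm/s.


Step 1: v_d = mu * E
Step 2: v_d = 1385 * 2167 = 3001295
Step 3: v_d = 3.00e+06 cm/s

3.00e+06


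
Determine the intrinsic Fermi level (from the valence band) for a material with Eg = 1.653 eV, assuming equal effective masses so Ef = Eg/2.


Step 1: For an intrinsic semiconductor, the Fermi level sits at midgap.
Step 2: Ef = Eg / 2 = 1.653 / 2 = 0.8265 eV

0.8265


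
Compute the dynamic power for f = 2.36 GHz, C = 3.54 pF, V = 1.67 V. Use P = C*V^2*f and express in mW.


Step 1: V^2 = 1.67^2 = 2.7889 V^2
Step 2: P = C*V^2*f = 3.54e-12 F * 2.7889 * 2.36e9 Hz
Step 3: P = 2.329958616e-02 W
Step 4: P = 23.3 mW

23.3


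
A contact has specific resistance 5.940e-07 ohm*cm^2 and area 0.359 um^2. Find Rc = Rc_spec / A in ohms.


Step 1: Convert area to cm^2: 0.359 um^2 = 3.5900e-09 cm^2
Step 2: Rc = Rc_spec / A = 5.940e-07 / 3.5900e-09
Step 3: Rc = 1.65e+02 ohms

1.65e+02


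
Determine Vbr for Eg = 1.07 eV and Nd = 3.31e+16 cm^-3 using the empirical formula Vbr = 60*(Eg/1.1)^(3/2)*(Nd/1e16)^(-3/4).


Step 1: Eg/1.1 = 1.07/1.1 = 0.972727
Step 2: (Eg/1.1)^1.5 = 0.972727^1.5 = 0.959371
Step 3: (Nd/1e16)^(-0.75) = (3.31)^(-0.75) = 0.407501
Step 4: Vbr = 60 * 0.959371 * 0.407501 = 23.5 V

23.5


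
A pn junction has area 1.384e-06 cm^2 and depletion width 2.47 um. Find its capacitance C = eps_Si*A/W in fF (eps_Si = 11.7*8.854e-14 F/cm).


Step 1: eps_Si = 11.7 * 8.854e-14 = 1.035918e-12 F/cm
Step 2: W in cm = 2.47 * 1e-4 = 2.47e-04 cm
Step 3: C = 1.035918e-12 * 1.384e-06 / 2.47e-04 = 5.804496e-15 F
Step 4: C = 5.8 fF

5.8


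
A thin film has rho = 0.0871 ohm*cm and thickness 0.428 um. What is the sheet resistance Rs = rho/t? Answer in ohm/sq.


Step 1: Convert thickness to cm: t = 0.428 um = 4.2800e-05 cm
Step 2: Rs = rho / t = 0.0871 / 4.2800e-05
Step 3: Rs = 2035.0 ohm/sq

2035.0


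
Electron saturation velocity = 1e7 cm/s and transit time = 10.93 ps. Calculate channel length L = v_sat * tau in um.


Step 1: tau in seconds = 10.93 ps * 1e-12 = 1.0930e-11 s
Step 2: L = v_sat * tau = 1e7 * 1.0930e-11 = 1.0930e-04 cm
Step 3: L in um = 1.0930e-04 * 1e4 = 1.093 um

1.093


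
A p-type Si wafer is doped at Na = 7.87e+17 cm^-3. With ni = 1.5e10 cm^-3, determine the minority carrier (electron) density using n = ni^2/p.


Step 1: Majority hole concentration p ≈ Na = 7.87e+17 cm^-3
Step 2: n = ni^2 / Na = (1.5e10)^2 / 7.87e+17
Step 3: n = 2.86e+02 cm^-3

2.86e+02


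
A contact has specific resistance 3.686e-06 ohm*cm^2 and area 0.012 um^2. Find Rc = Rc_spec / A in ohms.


Step 1: Convert area to cm^2: 0.012 um^2 = 1.2000e-10 cm^2
Step 2: Rc = Rc_spec / A = 3.686e-06 / 1.2000e-10
Step 3: Rc = 3.07e+04 ohms

3.07e+04


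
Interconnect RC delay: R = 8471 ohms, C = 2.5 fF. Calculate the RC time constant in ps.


Step 1: tau = R * C
Step 2: tau = 8471 * 2.5 fF = 8471 * 2.5e-15 F
Step 3: tau = 2.11775e-11 s = 21.1775 ps

21.1775


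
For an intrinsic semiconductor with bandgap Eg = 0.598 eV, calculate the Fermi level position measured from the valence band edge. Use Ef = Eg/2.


Step 1: For an intrinsic semiconductor, the Fermi level sits at midgap.
Step 2: Ef = Eg / 2 = 0.598 / 2 = 0.299 eV

0.299


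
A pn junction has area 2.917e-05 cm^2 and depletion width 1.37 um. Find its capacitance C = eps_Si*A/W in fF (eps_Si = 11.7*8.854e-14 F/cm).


Step 1: eps_Si = 11.7 * 8.854e-14 = 1.035918e-12 F/cm
Step 2: W in cm = 1.37 * 1e-4 = 1.37e-04 cm
Step 3: C = 1.035918e-12 * 2.917e-05 / 1.37e-04 = 2.205674e-13 F
Step 4: C = 220.57 fF

220.57


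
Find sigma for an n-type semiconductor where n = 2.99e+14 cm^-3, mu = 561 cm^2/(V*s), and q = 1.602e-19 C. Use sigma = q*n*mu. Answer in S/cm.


Step 1: sigma = q * n * mu
Step 2: sigma = 1.602e-19 * 2.99e+14 * 561
Step 3: sigma = 2.687e-02 S/cm

2.687e-02


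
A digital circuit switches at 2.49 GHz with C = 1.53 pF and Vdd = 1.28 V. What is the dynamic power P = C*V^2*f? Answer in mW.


Step 1: V^2 = 1.28^2 = 1.6384 V^2
Step 2: P = C*V^2*f = 1.53e-12 F * 1.6384 * 2.49e9 Hz
Step 3: P = 6.24181248e-03 W
Step 4: P = 6.242 mW

6.242


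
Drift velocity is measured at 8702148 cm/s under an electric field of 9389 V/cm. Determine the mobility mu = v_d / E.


Step 1: mu = v_d / E
Step 2: mu = 8702148 / 9389
Step 3: mu = 926.85 cm^2/(V*s)

926.85


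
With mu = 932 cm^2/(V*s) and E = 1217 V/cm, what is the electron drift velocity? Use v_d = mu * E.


Step 1: v_d = mu * E
Step 2: v_d = 932 * 1217 = 1134244
Step 3: v_d = 1.13e+06 cm/s

1.13e+06


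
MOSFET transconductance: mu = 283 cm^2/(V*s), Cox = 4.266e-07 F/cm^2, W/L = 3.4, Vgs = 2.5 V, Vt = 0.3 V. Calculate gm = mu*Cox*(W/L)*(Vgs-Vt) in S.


Step 1: Vov = Vgs - Vt = 2.5 - 0.3 = 2.2 V
Step 2: gm = mu * Cox * (W/L) * Vov
Step 3: gm = 283 * 4.266e-07 * 3.4 * 2.2 = 9.03e-04 S

9.03e-04


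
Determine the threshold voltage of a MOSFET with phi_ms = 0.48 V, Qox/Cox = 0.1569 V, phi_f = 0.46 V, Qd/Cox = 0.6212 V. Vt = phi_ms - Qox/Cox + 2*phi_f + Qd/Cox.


Step 1: Vt = phi_ms - Qox/Cox + 2*phi_f + Qd/Cox
Step 2: Vt = 0.48 - 0.1569 + 2*0.46 + 0.6212
Step 3: Vt = 0.48 - 0.1569 + 0.92 + 0.6212
Step 4: Vt = 1.8643 V

1.8643


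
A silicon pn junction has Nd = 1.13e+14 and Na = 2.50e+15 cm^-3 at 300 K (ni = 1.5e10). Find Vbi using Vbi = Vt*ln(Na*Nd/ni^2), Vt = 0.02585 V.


Step 1: Compute Na*Nd/ni^2 = 2.50e+15 * 1.13e+14 / (1.5e10)^2 = 1.2556e+09
Step 2: ln(1.2556e+09) = 20.9509
Step 3: Vbi = 0.02585 * 20.9509 = 0.542 V

0.542


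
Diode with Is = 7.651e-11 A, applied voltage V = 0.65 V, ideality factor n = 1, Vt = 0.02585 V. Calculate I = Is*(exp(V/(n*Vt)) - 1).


Step 1: V/(n*Vt) = 0.65/(1*0.02585) = 25.1451
Step 2: exp(25.1451) = 8.3249e+10
Step 3: I = 7.651e-11 * (8.3249e+10 - 1) = 6.37e+00 A

6.37e+00


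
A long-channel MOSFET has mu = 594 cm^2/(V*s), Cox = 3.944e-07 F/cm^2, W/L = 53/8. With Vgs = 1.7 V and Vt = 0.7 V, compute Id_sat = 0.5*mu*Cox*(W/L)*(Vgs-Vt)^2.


Step 1: Overdrive voltage Vov = Vgs - Vt = 1.7 - 0.7 = 1.0 V
Step 2: W/L = 53/8 = 6.625
Step 3: Id = 0.5 * 594 * 3.944e-07 * 6.625 * 1.0^2
Step 4: Id = 7.76e-04 A

7.76e-04


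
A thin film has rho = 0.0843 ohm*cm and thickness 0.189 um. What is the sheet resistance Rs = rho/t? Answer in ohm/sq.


Step 1: Convert thickness to cm: t = 0.189 um = 1.8900e-05 cm
Step 2: Rs = rho / t = 0.0843 / 1.8900e-05
Step 3: Rs = 4460.3 ohm/sq

4460.3


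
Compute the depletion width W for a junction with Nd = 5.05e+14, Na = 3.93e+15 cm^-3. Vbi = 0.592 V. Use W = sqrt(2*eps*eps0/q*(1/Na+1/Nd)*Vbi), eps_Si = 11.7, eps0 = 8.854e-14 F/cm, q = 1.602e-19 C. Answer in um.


Step 1: 1/Na + 1/Nd = 1/3.93e+15 + 1/5.05e+14 = 2.23465e-15
Step 2: 2*eps*eps0/q = 2*11.7*8.854e-14/1.602e-19 = 1.293281e+07
Step 3: W^2 = 1.293281e+07 * 2.23465e-15 * 0.592 = 1.71090e-08
Step 4: W = sqrt(1.71090e-08) = 1.308e-04 cm = 1.308 um

1.308


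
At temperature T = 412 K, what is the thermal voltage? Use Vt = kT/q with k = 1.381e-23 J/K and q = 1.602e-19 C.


Step 1: kT = 1.381e-23 * 412 = 5.68972e-21 J
Step 2: Vt = kT/q = 5.68972e-21 / 1.602e-19
Step 3: Vt = 0.03552 V

0.03552


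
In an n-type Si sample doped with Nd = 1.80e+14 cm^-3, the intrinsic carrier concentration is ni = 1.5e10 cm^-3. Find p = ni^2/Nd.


Step 1: Since Nd >> ni, n ≈ Nd = 1.80e+14 cm^-3
Step 2: p = ni^2 / n = (1.5e10)^2 / 1.80e+14
Step 3: p = 2.25e20 / 1.80e+14 = 1.25e+06 cm^-3

1.25e+06


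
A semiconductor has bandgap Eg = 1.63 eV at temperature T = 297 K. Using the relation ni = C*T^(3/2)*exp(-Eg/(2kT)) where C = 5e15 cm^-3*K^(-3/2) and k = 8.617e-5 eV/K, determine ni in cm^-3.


Step 1: Compute kT = 8.617e-5 * 297 = 0.02559249 eV
Step 2: Exponent = -Eg/(2kT) = -1.63/(2*0.02559249) = -31.84528
Step 3: T^(3/2) = 297^1.5 = 5118.41
Step 4: ni = 5e15 * 5118.41 * exp(-31.84528) = 3.78e+05 cm^-3

3.78e+05


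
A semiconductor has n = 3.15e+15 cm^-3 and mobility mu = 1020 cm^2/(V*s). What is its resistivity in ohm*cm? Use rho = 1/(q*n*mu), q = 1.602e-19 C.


Step 1: sigma = q * n * mu = 1.602e-19 * 3.15e+15 * 1020 = 5.14723e-01 S/cm
Step 2: rho = 1 / sigma = 1 / 5.14723e-01 = 1.943 ohm*cm

1.943


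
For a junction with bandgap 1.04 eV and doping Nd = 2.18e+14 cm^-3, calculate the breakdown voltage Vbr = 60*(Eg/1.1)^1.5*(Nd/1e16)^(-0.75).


Step 1: Eg/1.1 = 1.04/1.1 = 0.945455
Step 2: (Eg/1.1)^1.5 = 0.945455^1.5 = 0.919309
Step 3: (Nd/1e16)^(-0.75) = (0.0218)^(-0.75) = 17.626157
Step 4: Vbr = 60 * 0.919309 * 17.626157 = 972.2 V

972.2


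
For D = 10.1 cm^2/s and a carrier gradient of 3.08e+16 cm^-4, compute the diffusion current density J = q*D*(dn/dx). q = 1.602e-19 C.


Step 1: J = q * D * (dn/dx)
Step 2: J = 1.602e-19 * 10.1 * 3.08e+16
Step 3: J = 4.98e-02 A/cm^2

4.98e-02


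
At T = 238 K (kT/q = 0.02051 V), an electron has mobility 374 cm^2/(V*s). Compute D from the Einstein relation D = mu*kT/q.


Step 1: D = mu * (kT/q)
Step 2: D = 374 * 0.02051
Step 3: D = 7.67 cm^2/s

7.67


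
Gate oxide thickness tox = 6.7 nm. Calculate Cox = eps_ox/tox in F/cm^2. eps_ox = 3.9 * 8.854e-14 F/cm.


Step 1: eps_ox = 3.9 * 8.854e-14 = 3.45306e-13 F/cm
Step 2: tox in cm = 6.7 nm * 1e-7 = 6.7000e-07 cm
Step 3: Cox = 3.45306e-13 / 6.7000e-07 = 5.15e-07 F/cm^2

5.15e-07


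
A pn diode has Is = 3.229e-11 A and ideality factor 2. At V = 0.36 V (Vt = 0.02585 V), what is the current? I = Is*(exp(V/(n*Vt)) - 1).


Step 1: V/(n*Vt) = 0.36/(2*0.02585) = 6.9632
Step 2: exp(6.9632) = 1.0570e+03
Step 3: I = 3.229e-11 * (1.0570e+03 - 1) = 3.41e-08 A

3.41e-08


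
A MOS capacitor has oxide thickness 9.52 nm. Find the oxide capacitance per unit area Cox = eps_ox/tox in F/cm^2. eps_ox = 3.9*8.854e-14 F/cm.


Step 1: eps_ox = 3.9 * 8.854e-14 = 3.45306e-13 F/cm
Step 2: tox in cm = 9.52 nm * 1e-7 = 9.5200e-07 cm
Step 3: Cox = 3.45306e-13 / 9.5200e-07 = 3.63e-07 F/cm^2

3.63e-07


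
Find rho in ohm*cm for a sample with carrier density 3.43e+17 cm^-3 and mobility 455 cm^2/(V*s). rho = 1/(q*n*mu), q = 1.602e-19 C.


Step 1: sigma = q * n * mu = 1.602e-19 * 3.43e+17 * 455 = 2.50016e+01 S/cm
Step 2: rho = 1 / sigma = 1 / 2.50016e+01 = 0.04 ohm*cm

0.04


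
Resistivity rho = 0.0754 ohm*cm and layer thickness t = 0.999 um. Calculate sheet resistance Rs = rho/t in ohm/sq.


Step 1: Convert thickness to cm: t = 0.999 um = 9.9900e-05 cm
Step 2: Rs = rho / t = 0.0754 / 9.9900e-05
Step 3: Rs = 754.8 ohm/sq

754.8
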